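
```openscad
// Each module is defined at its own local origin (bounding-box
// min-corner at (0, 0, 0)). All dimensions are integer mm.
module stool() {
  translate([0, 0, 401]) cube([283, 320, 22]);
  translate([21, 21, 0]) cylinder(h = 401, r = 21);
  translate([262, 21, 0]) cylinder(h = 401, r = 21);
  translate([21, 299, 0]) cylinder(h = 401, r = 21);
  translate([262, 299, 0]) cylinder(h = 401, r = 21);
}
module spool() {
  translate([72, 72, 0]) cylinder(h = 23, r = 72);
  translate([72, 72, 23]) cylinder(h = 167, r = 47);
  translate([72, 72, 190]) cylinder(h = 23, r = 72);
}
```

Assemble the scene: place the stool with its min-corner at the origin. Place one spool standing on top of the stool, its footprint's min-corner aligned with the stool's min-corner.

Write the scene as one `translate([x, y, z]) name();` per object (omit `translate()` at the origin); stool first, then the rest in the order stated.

stool();
translate([0, 0, 423]) spool();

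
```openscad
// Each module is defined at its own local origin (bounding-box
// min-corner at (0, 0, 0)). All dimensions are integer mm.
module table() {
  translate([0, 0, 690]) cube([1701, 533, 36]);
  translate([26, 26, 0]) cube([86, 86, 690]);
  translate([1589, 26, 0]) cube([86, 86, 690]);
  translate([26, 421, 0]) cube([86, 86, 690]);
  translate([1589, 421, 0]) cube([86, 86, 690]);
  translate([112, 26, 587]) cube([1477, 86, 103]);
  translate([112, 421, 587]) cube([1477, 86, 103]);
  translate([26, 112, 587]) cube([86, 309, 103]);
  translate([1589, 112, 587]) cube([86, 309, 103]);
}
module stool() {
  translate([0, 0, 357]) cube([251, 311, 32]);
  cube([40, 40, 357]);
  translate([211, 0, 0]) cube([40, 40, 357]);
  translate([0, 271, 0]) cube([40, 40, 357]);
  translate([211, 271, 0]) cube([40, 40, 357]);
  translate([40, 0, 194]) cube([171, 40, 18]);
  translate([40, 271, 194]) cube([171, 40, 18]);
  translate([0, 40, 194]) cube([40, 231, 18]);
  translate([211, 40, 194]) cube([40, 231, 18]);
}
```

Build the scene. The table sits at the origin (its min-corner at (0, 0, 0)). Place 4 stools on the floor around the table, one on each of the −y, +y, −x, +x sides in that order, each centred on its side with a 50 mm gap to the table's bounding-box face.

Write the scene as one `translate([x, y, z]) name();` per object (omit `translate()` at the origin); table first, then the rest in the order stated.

table();
translate([725, -361, 0]) stool();
translate([725, 583, 0]) stool();
translate([-301, 111, 0]) stool();
translate([1751, 111, 0]) stool();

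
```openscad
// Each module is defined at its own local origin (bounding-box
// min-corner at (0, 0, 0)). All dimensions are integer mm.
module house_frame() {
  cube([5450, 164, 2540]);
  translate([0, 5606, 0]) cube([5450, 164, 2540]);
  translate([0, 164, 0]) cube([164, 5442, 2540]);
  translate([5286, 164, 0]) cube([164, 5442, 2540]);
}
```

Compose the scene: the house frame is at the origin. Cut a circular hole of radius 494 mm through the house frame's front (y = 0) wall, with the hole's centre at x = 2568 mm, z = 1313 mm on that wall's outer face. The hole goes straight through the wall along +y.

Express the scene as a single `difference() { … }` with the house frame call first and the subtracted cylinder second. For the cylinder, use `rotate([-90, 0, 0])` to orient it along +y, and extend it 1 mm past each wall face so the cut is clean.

difference() {
  house_frame();
  translate([2568, -1, 1313]) rotate([-90, 0, 0]) cylinder(h = 166, r = 494);
}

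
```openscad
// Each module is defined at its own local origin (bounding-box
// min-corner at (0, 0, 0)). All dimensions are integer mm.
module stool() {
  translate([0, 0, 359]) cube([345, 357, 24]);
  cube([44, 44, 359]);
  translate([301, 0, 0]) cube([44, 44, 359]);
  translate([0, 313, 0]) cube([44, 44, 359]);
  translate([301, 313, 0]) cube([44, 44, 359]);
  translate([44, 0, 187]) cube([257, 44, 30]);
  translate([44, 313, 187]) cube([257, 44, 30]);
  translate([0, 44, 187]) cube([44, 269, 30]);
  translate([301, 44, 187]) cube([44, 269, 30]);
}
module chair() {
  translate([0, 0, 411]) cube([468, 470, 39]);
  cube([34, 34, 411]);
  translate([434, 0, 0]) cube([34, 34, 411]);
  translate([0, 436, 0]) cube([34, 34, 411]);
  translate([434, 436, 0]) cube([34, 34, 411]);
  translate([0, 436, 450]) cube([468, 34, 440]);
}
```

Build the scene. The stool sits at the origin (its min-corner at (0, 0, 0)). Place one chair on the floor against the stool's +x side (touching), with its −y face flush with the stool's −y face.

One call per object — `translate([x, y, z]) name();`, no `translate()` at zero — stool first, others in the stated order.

stool();
translate([345, 0, 0]) chair();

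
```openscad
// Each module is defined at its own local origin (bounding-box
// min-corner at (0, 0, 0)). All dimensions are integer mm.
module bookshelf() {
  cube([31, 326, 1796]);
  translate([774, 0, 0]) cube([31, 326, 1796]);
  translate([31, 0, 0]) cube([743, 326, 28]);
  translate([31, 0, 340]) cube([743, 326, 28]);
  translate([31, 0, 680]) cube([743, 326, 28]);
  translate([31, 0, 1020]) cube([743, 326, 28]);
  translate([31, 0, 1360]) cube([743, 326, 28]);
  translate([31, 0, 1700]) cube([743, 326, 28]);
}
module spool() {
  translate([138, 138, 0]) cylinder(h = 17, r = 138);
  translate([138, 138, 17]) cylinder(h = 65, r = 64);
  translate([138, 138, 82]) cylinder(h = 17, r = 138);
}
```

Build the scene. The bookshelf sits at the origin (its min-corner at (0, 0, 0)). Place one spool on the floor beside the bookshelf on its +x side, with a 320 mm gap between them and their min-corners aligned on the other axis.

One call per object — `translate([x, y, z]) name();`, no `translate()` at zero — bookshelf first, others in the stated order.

bookshelf();
translate([1125, 0, 0]) spool();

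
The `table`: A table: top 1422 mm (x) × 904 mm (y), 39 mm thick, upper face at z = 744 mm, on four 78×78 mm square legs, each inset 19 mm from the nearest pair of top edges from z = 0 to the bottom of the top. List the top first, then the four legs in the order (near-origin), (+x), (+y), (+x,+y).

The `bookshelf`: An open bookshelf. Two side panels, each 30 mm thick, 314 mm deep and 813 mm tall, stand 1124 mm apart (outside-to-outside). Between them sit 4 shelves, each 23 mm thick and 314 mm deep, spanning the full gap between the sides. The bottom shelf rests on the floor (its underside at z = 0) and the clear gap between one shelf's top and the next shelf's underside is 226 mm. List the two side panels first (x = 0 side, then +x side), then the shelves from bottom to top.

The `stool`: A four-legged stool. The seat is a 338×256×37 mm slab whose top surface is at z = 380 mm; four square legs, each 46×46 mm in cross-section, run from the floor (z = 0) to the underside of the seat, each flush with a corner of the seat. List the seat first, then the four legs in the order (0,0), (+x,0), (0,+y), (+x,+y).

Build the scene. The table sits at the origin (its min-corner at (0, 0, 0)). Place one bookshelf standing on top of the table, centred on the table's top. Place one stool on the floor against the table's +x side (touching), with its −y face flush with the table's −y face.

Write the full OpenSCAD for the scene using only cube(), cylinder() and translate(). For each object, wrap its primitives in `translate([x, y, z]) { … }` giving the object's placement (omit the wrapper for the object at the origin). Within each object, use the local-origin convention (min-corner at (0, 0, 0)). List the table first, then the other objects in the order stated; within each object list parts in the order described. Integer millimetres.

translate([0, 0, 705]) cube([1422, 904, 39]);
translate([19, 19, 0]) cube([78, 78, 705]);
translate([1325, 19, 0]) cube([78, 78, 705]);
translate([19, 807, 0]) cube([78, 78, 705]);
translate([1325, 807, 0]) cube([78, 78, 705]);
translate([149, 295, 744]) {
  cube([30, 314, 813]);
  translate([1094, 0, 0]) cube([30, 314, 813]);
  translate([30, 0, 0]) cube([1064, 314, 23]);
  translate([30, 0, 249]) cube([1064, 314, 23]);
  translate([30, 0, 498]) cube([1064, 314, 23]);
  translate([30, 0, 747]) cube([1064, 314, 23]);
}
translate([1422, 0, 0]) {
  translate([0, 0, 343]) cube([338, 256, 37]);
  cube([46, 46, 343]);
  translate([292, 0, 0]) cube([46, 46, 343]);
  translate([0, 210, 0]) cube([46, 46, 343]);
  translate([292, 210, 0]) cube([46, 46, 343]);
}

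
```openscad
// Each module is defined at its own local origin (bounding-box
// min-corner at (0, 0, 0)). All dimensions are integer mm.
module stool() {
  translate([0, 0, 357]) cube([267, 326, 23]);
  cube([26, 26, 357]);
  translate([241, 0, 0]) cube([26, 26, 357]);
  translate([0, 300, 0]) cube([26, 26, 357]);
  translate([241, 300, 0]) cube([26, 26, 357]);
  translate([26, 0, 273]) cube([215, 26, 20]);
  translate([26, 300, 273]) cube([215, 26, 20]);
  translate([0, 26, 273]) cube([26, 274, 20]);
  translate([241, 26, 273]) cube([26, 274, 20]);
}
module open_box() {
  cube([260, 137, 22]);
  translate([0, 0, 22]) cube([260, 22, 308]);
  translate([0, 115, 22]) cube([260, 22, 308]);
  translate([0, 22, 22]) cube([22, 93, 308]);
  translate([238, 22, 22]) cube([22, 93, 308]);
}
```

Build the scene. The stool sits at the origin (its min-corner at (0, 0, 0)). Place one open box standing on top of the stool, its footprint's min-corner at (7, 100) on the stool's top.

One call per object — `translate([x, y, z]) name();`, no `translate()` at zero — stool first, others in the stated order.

stool();
translate([7, 100, 380]) open_box();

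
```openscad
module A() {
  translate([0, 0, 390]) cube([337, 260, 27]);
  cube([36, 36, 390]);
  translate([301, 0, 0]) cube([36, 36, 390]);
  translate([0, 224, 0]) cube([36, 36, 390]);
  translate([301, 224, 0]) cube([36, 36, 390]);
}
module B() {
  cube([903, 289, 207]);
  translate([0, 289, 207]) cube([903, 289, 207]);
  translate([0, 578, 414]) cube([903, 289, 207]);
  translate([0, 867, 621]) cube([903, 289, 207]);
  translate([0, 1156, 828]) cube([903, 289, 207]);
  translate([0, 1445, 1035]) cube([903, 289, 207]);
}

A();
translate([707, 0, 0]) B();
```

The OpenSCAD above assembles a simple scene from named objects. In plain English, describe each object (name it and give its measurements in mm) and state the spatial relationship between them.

A is a four-legged stool. The seat is 337×260 mm, 27 mm thick, top at z = 417 mm. It stands on four square legs, each 36×36 mm in cross-section, from z = 0 to the seat underside, each flush with a corner of the seat.

B is a straight staircase of 6 solid steps. Each step is 903 mm wide (x), 289 mm deep (y, the going) and 207 mm tall (the rise). The first step rests on the floor; each subsequent step sits one going further in +y and one rise higher in +z, directly behind and above the previous step with no overlap.

The staircase is on the floor beside the stool on its +x side.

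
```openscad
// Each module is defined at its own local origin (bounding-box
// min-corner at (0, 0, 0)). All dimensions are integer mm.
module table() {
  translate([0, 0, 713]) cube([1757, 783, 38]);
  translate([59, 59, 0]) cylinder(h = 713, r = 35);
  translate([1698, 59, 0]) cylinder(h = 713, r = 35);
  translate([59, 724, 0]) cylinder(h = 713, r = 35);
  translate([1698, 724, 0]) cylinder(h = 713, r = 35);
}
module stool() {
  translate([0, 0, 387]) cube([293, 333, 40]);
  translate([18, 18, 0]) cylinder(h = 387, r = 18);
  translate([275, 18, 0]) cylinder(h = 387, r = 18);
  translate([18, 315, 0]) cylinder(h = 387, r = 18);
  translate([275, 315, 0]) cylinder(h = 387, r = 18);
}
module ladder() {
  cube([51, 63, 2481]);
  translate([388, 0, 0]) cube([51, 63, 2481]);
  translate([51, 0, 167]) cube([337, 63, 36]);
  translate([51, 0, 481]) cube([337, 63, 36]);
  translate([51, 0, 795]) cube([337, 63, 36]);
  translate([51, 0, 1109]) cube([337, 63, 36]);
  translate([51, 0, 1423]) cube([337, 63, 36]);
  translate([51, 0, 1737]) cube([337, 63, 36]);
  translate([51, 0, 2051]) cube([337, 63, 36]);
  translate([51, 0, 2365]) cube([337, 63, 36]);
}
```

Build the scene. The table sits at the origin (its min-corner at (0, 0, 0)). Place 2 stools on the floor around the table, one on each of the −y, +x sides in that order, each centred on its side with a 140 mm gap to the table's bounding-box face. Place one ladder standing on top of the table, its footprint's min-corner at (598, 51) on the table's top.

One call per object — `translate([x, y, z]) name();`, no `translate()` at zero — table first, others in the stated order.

table();
translate([732, -473, 0]) stool();
translate([1897, 225, 0]) stool();
translate([598, 51, 751]) ladder();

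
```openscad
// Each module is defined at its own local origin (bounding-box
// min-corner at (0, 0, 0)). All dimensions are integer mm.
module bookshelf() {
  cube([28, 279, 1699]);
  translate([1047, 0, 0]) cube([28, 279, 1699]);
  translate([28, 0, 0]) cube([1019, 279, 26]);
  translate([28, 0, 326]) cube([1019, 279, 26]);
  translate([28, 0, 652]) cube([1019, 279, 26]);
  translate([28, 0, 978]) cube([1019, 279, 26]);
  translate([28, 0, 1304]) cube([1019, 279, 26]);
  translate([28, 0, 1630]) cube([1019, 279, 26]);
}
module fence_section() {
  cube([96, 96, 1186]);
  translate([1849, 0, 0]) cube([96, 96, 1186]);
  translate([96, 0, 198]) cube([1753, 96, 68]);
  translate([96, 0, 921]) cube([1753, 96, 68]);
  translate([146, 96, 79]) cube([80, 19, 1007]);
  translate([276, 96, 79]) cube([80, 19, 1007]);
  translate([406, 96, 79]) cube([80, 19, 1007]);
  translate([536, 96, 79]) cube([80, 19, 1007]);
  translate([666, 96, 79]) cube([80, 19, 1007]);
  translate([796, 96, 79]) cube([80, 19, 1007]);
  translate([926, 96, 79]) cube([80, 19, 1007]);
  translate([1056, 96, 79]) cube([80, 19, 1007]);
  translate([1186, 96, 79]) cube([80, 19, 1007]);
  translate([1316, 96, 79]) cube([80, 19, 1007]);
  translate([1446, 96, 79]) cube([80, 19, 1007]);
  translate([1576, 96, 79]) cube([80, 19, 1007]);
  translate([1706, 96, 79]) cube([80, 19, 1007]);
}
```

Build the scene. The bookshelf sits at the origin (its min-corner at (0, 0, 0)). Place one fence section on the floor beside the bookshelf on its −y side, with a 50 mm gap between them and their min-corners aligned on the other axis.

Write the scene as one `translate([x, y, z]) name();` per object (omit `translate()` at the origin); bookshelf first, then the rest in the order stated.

bookshelf();
translate([0, -165, 0]) fence_section();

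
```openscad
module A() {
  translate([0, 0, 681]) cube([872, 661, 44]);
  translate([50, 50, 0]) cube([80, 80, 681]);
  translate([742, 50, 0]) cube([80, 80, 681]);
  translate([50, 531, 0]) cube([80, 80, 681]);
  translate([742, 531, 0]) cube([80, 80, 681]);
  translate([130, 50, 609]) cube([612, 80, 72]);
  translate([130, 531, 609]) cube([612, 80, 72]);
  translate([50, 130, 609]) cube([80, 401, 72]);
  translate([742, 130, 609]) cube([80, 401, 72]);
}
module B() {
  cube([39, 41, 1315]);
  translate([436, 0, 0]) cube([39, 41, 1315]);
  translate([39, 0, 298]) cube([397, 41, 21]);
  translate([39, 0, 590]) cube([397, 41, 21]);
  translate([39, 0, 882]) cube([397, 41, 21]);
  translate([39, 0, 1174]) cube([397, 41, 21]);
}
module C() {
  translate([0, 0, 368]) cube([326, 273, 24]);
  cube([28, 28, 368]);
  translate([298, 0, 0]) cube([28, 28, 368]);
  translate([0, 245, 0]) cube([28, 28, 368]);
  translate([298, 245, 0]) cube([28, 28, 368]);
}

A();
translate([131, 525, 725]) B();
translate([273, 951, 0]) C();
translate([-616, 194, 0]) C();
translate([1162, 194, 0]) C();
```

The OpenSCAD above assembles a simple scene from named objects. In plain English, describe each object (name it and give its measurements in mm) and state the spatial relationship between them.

A is a rectangular dining table. The top is 872×661×44 mm with its upper surface at z = 725 mm. It stands on four 80×80 mm square legs, each inset 50 mm from the nearest pair of top edges, running from the floor to the underside of the top. Four apron rails, 80 mm thick and 72 mm tall, run between adjacent legs with their top edges flush with the underside of the top and their outer faces flush with the legs' outer faces.

B is a wooden ladder with two side rails of 39×41 mm section and 1315 mm height, set 475 mm apart overall. Between them run 4 rectangular rungs (41 mm deep, 21 mm thick), front faces flush with the rails' −y face. The bottom of the first rung is 298 mm above the floor and each subsequent rung is 292 mm higher than the one below.

C is a four-legged stool. The seat is 326×273 mm, 24 mm thick, top at z = 392 mm. It stands on four square legs, each 28×28 mm in cross-section, from z = 0 to the seat underside, each flush with a corner of the seat.

The ladder is on top of the table. Three stools sit around the table at the +y, −x, +x sides.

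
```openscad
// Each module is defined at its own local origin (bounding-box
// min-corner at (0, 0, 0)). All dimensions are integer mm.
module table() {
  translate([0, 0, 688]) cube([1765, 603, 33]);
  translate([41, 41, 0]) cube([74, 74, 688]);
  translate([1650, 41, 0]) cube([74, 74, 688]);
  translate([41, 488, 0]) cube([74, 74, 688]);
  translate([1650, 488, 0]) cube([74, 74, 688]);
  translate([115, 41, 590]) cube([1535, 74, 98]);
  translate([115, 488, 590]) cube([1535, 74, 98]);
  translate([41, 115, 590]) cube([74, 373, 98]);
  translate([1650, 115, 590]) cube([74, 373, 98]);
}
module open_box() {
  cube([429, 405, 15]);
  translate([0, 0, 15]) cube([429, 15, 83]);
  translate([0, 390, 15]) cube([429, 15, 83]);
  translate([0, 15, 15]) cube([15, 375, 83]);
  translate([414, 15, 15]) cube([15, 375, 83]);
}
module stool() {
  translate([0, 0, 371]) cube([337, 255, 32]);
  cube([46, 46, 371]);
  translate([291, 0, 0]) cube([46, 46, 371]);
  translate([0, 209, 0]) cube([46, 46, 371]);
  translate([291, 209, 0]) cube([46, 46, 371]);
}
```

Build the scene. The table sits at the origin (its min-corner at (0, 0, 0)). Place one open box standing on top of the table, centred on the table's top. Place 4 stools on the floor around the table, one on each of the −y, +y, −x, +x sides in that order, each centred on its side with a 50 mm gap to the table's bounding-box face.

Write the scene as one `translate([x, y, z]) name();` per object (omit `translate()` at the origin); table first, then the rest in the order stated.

table();
translate([668, 99, 721]) open_box();
translate([714, -305, 0]) stool();
translate([714, 653, 0]) stool();
translate([-387, 174, 0]) stool();
translate([1815, 174, 0]) stool();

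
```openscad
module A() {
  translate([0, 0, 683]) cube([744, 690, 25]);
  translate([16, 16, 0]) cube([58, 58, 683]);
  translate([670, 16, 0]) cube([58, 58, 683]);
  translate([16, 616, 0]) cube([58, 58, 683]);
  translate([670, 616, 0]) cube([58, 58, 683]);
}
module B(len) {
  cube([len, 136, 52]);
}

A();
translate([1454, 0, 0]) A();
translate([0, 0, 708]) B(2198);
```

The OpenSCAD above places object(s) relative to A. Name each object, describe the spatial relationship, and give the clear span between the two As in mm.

Second table starts at x = 1454; first ends at x = 744; clear span = 1454 − 744 = 710 mm.

A is a table. B is a beam. A beam spans the tops of two tables. The clear span between the two tables is 710 mm.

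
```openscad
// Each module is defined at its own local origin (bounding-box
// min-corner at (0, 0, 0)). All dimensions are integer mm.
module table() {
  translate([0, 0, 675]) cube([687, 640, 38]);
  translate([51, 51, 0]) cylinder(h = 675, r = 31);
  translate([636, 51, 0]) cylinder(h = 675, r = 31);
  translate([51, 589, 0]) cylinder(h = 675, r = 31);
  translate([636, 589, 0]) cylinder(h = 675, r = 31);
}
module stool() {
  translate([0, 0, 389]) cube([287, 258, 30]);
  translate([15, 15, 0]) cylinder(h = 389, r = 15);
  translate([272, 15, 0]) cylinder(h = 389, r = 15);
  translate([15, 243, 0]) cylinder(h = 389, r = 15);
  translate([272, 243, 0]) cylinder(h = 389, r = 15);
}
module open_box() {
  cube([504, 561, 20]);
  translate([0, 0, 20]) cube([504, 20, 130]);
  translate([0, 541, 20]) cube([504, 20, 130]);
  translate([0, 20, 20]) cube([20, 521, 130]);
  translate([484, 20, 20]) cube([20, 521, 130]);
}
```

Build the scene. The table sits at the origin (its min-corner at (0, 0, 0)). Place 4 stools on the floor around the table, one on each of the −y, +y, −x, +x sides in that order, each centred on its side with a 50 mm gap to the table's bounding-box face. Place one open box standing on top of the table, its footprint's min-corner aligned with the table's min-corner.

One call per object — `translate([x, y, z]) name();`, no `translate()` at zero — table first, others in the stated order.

table();
translate([200, -308, 0]) stool();
translate([200, 690, 0]) stool();
translate([-337, 191, 0]) stool();
translate([737, 191, 0]) stool();
translate([0, 0, 713]) open_box();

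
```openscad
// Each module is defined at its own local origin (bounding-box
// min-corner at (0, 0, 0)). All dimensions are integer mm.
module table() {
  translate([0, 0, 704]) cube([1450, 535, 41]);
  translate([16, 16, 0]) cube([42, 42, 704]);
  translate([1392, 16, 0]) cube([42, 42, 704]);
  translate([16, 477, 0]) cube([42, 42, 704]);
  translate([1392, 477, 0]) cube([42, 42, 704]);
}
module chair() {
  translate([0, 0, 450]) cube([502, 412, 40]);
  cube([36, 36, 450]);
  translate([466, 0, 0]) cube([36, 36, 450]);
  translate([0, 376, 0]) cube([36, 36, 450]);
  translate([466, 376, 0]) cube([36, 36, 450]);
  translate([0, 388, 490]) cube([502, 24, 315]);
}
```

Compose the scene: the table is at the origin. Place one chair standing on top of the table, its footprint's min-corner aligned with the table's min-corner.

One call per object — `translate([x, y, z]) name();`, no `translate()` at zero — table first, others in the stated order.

table();
translate([0, 0, 745]) chair();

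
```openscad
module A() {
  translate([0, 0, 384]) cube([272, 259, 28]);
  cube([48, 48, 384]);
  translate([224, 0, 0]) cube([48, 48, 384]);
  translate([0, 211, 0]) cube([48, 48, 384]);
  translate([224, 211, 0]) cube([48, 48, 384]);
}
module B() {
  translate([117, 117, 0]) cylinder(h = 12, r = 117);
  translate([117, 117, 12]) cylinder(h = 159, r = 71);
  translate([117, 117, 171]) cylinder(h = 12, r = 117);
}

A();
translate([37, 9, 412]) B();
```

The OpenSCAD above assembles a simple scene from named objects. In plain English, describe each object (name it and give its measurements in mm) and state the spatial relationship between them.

A is a four-legged stool. The seat is 272×259 mm, 28 mm thick, top at z = 412 mm. It stands on four square legs, each 48×48 mm in cross-section, from z = 0 to the seat underside, each flush with a corner of the seat.

B is a spool: two coaxial disc flanges of radius 117 mm and thickness 12 mm, joined by a core cylinder of radius 71 mm and height 159 mm. The lower flange rests on z = 0 and the three cylinders share a vertical axis.

The spool is on top of the stool.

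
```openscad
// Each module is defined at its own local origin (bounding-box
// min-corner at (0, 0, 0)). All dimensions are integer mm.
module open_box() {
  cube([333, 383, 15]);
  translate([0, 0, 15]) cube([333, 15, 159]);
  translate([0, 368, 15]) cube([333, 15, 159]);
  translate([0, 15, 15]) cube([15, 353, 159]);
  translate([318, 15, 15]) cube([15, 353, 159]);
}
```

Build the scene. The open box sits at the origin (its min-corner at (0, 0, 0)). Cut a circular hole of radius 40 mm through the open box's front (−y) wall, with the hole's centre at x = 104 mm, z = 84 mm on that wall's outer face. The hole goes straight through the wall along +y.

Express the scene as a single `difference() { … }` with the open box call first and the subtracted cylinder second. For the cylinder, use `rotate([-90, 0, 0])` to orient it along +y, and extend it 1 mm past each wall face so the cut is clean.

difference() {
  open_box();
  translate([104, -1, 84]) rotate([-90, 0, 0]) cylinder(h = 17, r = 40);
}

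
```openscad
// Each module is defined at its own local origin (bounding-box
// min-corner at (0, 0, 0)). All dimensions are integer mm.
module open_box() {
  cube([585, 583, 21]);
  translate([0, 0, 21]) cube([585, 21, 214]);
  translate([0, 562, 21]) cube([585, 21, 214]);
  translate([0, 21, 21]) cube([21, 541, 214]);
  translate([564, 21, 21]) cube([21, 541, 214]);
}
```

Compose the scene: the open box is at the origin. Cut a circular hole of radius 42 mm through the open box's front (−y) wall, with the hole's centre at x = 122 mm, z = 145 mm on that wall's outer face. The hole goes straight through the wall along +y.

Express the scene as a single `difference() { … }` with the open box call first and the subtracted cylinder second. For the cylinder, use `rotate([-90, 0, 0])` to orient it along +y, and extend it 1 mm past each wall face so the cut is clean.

difference() {
  open_box();
  translate([122, -1, 145]) rotate([-90, 0, 0]) cylinder(h = 23, r = 42);
}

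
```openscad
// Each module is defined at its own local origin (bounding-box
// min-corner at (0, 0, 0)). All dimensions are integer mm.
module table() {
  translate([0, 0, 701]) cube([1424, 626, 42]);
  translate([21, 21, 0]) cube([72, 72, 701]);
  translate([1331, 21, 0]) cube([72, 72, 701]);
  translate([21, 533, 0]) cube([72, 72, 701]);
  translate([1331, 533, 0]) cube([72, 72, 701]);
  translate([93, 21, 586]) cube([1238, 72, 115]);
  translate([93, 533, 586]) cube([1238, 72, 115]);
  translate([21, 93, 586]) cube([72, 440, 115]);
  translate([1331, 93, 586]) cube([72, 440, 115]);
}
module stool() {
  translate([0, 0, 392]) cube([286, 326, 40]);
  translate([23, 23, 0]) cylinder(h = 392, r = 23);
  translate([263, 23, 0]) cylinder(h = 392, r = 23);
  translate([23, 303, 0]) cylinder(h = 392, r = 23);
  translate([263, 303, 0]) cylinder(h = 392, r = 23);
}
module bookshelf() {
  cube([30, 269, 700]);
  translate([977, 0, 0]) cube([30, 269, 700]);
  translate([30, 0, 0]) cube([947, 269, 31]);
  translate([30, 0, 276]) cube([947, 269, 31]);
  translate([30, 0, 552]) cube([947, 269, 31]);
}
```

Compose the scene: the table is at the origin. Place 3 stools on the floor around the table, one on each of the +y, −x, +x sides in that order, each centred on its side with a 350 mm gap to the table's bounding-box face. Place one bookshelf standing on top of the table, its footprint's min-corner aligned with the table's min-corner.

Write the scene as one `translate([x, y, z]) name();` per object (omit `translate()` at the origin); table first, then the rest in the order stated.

table();
translate([569, 976, 0]) stool();
translate([-636, 150, 0]) stool();
translate([1774, 150, 0]) stool();
translate([0, 0, 743]) bookshelf();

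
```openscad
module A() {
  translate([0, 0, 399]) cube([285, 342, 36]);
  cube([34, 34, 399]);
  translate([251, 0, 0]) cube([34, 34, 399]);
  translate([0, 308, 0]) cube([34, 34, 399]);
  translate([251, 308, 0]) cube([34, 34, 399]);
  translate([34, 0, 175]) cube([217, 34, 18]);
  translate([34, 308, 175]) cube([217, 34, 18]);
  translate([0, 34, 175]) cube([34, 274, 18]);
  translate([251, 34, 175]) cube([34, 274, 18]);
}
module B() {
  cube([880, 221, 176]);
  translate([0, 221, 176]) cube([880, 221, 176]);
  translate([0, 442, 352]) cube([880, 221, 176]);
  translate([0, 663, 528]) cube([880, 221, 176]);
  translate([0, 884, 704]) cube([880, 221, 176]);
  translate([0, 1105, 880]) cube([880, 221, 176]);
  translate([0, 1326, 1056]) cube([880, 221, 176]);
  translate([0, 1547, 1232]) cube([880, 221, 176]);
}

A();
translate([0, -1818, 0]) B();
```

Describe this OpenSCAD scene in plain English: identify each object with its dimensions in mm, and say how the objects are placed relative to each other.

A is a four-legged stool. The seat is 285×342 mm, 36 mm thick, top at z = 435 mm. It stands on four square legs, each 34×34 mm in cross-section, from z = 0 to the seat underside, each flush with a corner of the seat. Four stretchers, 34 mm wide and 18 mm tall, connect adjacent legs with their undersides at z = 175 mm, each running between the inner faces of the legs it joins and aligned with the legs' outer faces on the other axis.

B is a straight staircase of 8 solid steps. Each step is 880 mm wide (x), 221 mm deep (y, the going) and 176 mm tall (the rise). The first step rests on the floor; each subsequent step sits one going further in +y and one rise higher in +z, directly behind and above the previous step with no overlap.

The staircase is on the floor beside the stool on its −y side.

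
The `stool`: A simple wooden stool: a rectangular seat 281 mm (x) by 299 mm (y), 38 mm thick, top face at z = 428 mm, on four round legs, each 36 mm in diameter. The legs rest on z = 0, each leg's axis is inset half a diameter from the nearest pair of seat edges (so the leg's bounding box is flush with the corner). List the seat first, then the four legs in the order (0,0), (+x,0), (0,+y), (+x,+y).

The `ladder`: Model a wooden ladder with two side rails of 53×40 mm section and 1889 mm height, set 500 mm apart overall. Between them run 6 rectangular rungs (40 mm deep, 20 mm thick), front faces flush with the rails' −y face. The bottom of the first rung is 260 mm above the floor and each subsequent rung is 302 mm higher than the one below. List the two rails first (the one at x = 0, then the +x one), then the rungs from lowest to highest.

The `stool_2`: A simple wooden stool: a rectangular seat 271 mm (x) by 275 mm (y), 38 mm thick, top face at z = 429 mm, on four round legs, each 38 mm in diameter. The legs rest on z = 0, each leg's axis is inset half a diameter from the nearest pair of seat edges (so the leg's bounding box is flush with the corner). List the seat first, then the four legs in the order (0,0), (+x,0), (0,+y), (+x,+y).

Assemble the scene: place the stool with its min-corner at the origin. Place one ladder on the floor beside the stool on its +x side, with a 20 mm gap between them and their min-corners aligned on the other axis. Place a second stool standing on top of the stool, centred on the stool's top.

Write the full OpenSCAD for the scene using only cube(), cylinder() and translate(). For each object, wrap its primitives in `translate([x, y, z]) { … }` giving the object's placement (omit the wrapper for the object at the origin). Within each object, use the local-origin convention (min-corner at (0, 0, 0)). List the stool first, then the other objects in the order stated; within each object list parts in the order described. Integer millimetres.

translate([0, 0, 390]) cube([281, 299, 38]);
translate([18, 18, 0]) cylinder(h = 390, r = 18);
translate([263, 18, 0]) cylinder(h = 390, r = 18);
translate([18, 281, 0]) cylinder(h = 390, r = 18);
translate([263, 281, 0]) cylinder(h = 390, r = 18);
translate([301, 0, 0]) {
  cube([53, 40, 1889]);
  translate([447, 0, 0]) cube([53, 40, 1889]);
  translate([53, 0, 260]) cube([394, 40, 20]);
  translate([53, 0, 562]) cube([394, 40, 20]);
  translate([53, 0, 864]) cube([394, 40, 20]);
  translate([53, 0, 1166]) cube([394, 40, 20]);
  translate([53, 0, 1468]) cube([394, 40, 20]);
  translate([53, 0, 1770]) cube([394, 40, 20]);
}
translate([5, 12, 428]) {
  translate([0, 0, 391]) cube([271, 275, 38]);
  translate([19, 19, 0]) cylinder(h = 391, r = 19);
  translate([252, 19, 0]) cylinder(h = 391, r = 19);
  translate([19, 256, 0]) cylinder(h = 391, r = 19);
  translate([252, 256, 0]) cylinder(h = 391, r = 19);
}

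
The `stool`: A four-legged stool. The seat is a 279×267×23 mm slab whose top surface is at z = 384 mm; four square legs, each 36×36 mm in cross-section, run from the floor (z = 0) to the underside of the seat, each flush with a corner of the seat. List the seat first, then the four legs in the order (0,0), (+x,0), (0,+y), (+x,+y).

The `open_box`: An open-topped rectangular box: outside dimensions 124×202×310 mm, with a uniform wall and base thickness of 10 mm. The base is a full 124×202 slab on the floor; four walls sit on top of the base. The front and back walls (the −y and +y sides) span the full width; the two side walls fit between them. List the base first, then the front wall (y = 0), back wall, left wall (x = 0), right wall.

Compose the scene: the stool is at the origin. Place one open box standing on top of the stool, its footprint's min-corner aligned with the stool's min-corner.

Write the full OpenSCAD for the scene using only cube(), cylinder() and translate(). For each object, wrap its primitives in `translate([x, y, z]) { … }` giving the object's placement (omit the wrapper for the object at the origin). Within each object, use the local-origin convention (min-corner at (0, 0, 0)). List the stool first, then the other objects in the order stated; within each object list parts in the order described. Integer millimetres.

translate([0, 0, 361]) cube([279, 267, 23]);
cube([36, 36, 361]);
translate([243, 0, 0]) cube([36, 36, 361]);
translate([0, 231, 0]) cube([36, 36, 361]);
translate([243, 231, 0]) cube([36, 36, 361]);
translate([0, 0, 384]) {
  cube([124, 202, 10]);
  translate([0, 0, 10]) cube([124, 10, 300]);
  translate([0, 192, 10]) cube([124, 10, 300]);
  translate([0, 10, 10]) cube([10, 182, 300]);
  translate([114, 10, 10]) cube([10, 182, 300]);
}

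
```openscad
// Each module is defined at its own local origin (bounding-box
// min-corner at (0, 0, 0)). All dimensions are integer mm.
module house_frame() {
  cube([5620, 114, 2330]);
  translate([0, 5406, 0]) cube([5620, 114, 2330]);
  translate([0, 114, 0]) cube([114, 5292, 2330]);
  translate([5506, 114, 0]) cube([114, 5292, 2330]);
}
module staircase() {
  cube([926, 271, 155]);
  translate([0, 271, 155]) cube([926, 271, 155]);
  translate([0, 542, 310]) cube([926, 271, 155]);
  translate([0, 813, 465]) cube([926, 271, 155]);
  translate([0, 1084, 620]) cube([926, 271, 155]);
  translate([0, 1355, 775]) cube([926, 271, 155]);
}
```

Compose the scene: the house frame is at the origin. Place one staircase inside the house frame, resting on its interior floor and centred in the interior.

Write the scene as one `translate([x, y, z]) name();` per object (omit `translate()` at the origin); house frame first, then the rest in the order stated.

house_frame();
translate([2347, 1947, 0]) staircase();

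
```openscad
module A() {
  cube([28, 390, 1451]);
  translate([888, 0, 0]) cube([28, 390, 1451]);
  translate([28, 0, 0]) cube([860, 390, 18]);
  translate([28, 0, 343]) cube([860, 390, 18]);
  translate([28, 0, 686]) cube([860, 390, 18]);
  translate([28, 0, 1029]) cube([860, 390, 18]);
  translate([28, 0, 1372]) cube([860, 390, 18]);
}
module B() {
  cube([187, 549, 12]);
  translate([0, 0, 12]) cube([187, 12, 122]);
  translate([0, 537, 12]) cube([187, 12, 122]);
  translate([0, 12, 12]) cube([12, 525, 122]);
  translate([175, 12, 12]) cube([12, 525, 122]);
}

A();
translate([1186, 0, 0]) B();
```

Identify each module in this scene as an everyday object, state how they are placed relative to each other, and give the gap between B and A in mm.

The open box's nearest face is 270 mm from the bookshelf's +x face.

A is a bookshelf. B is an open box. The open box is on the floor beside the bookshelf on its +x side. The gap between the open box and the bookshelf is 270 mm.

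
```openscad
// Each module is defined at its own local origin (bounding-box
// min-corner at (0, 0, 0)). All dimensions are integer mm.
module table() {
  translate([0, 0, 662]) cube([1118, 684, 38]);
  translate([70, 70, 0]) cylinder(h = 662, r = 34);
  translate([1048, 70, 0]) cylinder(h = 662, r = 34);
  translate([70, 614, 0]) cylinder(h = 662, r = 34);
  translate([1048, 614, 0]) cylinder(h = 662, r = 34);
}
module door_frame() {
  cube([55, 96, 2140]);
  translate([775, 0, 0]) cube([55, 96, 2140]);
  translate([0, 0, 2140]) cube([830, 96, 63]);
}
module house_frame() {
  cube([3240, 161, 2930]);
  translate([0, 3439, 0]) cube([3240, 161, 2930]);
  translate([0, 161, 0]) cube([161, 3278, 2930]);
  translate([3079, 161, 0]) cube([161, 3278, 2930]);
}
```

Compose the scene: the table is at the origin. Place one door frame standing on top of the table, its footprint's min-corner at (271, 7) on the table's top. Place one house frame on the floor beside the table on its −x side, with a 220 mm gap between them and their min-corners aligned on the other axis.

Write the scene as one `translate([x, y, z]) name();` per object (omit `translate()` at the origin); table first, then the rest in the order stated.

table();
translate([271, 7, 700]) door_frame();
translate([-3460, 0, 0]) house_frame();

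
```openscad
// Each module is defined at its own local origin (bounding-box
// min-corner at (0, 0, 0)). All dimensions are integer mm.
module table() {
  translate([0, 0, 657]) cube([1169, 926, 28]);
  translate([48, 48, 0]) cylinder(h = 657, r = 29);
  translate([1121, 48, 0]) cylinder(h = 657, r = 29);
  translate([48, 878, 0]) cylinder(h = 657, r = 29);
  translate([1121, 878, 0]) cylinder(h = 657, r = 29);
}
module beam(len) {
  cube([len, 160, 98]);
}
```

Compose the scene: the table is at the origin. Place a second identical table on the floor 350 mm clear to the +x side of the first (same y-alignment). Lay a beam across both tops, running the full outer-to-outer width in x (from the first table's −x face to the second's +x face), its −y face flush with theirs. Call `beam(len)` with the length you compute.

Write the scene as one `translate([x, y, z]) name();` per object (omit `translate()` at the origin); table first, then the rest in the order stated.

table();
translate([1519, 0, 0]) table();
translate([0, 0, 685]) beam(2688);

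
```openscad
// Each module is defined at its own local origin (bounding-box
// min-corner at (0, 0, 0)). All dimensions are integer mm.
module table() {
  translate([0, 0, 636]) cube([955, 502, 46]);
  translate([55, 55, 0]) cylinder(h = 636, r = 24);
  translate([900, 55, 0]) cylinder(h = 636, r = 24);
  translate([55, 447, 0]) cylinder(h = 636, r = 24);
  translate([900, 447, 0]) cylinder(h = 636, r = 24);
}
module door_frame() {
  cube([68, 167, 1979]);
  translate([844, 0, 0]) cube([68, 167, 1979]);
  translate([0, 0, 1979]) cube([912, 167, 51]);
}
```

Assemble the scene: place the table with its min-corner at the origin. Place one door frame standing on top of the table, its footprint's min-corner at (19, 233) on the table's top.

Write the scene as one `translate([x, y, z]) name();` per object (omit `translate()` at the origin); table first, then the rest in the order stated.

table();
translate([19, 233, 682]) door_frame();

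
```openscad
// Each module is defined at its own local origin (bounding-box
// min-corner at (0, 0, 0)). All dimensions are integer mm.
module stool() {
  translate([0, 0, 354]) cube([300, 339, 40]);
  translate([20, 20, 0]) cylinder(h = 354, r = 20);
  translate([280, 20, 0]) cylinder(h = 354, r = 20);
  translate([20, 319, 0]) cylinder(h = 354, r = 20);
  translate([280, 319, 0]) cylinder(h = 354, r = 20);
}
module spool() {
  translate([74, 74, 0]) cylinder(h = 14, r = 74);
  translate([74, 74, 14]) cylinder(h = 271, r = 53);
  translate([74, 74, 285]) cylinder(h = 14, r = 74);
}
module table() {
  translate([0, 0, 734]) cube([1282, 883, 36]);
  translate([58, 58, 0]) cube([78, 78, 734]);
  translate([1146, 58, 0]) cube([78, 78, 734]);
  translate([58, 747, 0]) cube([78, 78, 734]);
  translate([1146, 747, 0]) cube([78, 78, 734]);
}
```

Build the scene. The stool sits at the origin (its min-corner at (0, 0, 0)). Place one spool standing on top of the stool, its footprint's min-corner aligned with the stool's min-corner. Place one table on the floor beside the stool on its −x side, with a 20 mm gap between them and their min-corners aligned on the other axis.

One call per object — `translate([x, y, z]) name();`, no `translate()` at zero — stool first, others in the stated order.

stool();
translate([0, 0, 394]) spool();
translate([-1302, 0, 0]) table();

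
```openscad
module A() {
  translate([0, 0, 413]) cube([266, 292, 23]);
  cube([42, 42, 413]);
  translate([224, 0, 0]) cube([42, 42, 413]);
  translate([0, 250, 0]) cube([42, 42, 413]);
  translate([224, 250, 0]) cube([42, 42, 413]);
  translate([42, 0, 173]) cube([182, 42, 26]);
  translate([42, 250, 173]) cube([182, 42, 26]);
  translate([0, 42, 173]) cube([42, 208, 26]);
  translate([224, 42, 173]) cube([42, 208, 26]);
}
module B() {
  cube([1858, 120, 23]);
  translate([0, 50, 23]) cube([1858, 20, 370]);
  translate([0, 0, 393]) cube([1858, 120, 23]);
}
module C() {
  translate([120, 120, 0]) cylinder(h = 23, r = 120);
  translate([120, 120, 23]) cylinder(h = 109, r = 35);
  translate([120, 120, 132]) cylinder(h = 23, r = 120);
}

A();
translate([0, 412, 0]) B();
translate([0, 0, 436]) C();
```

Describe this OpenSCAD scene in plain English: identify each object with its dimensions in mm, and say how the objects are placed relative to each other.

A is a four-legged stool. The seat is 266×292 mm, 23 mm thick, top at z = 436 mm. It stands on four square legs, each 42×42 mm in cross-section, from z = 0 to the seat underside, each flush with a corner of the seat. Four stretchers, 42 mm wide and 26 mm tall, connect adjacent legs with their undersides at z = 173 mm, each running between the inner faces of the legs it joins and aligned with the legs' outer faces on the other axis.

B is an I-beam lying along x, 1858 mm long. Overall section height 416 mm. Two flanges 120 mm wide (y) and 23 mm thick, one on the floor and one at the top; a web 20 mm thick runs between them, centred on the flange width.

C is a spool: two coaxial disc flanges of radius 120 mm and thickness 23 mm, joined by a core cylinder of radius 35 mm and height 109 mm. The lower flange rests on z = 0 and the three cylinders share a vertical axis.

The I-beam is on the floor beside the stool on its +y side. The spool is on top of the stool.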